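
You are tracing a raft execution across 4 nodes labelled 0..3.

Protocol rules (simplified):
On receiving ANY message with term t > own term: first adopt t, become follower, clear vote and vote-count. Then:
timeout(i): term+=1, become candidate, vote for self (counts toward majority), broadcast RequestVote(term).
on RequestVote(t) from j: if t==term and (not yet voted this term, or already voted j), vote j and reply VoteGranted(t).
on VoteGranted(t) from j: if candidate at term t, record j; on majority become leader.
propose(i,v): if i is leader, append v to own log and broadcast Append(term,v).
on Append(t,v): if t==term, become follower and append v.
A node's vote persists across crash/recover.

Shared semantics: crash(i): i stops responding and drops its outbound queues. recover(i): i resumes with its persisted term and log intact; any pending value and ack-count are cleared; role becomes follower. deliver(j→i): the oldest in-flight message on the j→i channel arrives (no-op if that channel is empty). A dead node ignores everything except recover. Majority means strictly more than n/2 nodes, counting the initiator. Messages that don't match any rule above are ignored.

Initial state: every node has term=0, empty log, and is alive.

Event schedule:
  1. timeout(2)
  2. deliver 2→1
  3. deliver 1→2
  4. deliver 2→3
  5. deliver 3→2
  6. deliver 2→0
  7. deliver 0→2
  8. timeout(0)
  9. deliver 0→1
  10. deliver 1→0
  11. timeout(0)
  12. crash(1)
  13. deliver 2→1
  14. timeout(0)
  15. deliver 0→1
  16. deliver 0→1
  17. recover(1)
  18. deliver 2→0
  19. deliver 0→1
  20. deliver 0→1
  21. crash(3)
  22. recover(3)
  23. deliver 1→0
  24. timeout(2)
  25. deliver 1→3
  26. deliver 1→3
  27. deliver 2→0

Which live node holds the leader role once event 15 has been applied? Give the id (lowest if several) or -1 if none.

e1 timeout(2): 2[cand,t=1,-]
e2 deliver 2→1: 1[foll,t=1,-]
e3 deliver 1→2: ·
e4 deliver 2→3: 3[foll,t=1,-]
e5 deliver 3→2: 2[lead,t=1,-]
e6 deliver 2→0: 0[foll,t=1,-]
e7 deliver 0→2: ·
e8 timeout(0): 0[cand,t=2,-]
e9 deliver 0→1: 1[foll,t=2,-]
e10 deliver 1→0: ·
e11 timeout(0): 0[cand,t=3,-]
e12 crash(1): 1[✗foll,t=2,-]
e13 deliver 2→1: ·
e14 timeout(0): 0[cand,t=4,-]
e15 deliver 0→1: ·

2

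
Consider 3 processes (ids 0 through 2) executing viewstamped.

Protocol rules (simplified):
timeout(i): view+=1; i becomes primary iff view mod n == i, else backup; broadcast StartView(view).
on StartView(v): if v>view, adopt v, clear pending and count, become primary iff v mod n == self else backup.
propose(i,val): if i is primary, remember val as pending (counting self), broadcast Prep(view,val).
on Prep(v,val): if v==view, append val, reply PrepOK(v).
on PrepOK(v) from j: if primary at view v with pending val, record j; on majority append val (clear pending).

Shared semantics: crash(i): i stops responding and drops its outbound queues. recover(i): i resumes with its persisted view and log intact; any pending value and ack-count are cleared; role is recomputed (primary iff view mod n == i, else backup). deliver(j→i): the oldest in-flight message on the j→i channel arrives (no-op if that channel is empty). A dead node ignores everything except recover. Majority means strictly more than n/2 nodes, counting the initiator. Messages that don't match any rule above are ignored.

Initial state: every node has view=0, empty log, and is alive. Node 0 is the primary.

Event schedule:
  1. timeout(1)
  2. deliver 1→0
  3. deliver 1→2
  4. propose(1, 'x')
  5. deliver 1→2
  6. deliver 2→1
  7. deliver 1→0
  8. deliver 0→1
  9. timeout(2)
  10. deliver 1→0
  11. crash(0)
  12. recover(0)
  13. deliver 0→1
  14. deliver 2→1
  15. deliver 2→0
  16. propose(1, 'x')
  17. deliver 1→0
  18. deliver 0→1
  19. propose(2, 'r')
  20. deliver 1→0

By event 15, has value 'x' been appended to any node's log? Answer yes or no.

step 1 timeout(1): 1={prim,v=1,log=-}
step 2 deliver 1→0: 0={back,v=1,log=-}
step 3 deliver 1→2: 2={back,v=1,log=-}
step 4 propose(1,'x'): —
step 5 deliver 1→2: 2={back,v=1,log=x}
step 6 deliver 2→1: 1={prim,v=1,log=x}
step 7 deliver 1→0: 0={back,v=1,log=x}
step 8 deliver 0→1: —
step 9 timeout(2): 2={prim,v=2,log=x}
step 10 deliver 1→0: —
step 11 crash(0): 0={✗back,v=1,log=x}
step 12 recover(0): 0={back,v=1,log=x}
step 13 deliver 0→1: —
step 14 deliver 2→1: 1={back,v=2,log=x}
step 15 deliver 2→0: 0={back,v=2,log=x}

yes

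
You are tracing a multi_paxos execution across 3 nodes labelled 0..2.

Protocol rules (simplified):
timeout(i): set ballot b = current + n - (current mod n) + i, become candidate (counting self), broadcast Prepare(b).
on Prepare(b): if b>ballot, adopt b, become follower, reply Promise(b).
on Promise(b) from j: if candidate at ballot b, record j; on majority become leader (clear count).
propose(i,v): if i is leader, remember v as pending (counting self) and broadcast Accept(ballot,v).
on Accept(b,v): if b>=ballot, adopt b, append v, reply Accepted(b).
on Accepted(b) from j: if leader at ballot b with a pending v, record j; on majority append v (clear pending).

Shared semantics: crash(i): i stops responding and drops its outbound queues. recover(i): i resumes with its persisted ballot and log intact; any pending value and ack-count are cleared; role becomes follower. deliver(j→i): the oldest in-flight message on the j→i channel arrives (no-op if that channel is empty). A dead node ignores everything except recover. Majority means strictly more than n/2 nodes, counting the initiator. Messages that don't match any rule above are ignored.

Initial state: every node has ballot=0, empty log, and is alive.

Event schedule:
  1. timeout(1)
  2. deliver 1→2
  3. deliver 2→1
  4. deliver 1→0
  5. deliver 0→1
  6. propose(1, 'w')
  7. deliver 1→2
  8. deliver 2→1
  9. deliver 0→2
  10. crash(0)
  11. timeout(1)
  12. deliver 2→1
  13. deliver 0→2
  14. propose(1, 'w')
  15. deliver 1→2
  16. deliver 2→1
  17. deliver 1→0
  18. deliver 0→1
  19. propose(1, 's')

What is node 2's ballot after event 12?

after 1 — timeout(1): n1:cand/b4/[-]
after 2 — deliver 1→2: n2:foll/b4/[-]
after 3 — deliver 2→1: n1:lead/b4/[-]
after 4 — deliver 1→0: n0:foll/b4/[-]
after 5 — deliver 0→1: ·
after 6 — propose(1,'w'): ·
after 7 — deliver 1→2: n2:foll/b4/[w]
after 8 — deliver 2→1: n1:lead/b4/[w]
after 9 — deliver 0→2: ·
after 10 — crash(0): n0:✗foll/b4/[-]
after 11 — timeout(1): n1:cand/b7/[w]
after 12 — deliver 2→1: ·

4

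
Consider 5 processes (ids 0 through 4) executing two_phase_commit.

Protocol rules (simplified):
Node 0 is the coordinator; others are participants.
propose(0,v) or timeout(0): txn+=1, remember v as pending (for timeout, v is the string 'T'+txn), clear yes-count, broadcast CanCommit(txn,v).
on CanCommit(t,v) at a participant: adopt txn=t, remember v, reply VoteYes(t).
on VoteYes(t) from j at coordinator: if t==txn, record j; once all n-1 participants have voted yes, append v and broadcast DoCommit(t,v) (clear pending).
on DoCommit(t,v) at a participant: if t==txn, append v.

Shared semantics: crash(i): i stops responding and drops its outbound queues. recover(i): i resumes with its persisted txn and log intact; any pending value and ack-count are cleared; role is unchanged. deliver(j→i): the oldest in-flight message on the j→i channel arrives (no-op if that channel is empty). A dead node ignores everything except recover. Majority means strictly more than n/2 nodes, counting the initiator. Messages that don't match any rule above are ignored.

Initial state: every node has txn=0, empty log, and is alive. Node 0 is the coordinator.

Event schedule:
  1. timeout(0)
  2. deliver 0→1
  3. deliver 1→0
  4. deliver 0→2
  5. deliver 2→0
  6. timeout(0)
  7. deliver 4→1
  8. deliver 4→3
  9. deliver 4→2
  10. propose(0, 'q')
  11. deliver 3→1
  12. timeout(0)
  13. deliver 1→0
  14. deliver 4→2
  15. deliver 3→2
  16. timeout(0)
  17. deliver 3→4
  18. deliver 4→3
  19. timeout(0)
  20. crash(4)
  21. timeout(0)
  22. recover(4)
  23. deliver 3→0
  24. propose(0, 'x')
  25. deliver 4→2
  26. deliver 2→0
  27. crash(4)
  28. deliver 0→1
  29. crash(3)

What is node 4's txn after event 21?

after 1 — timeout(0): n0:coor/t1/[-]
after 2 — deliver 0→1: n1:part/t1/[-]
after 3 — deliver 1→0: ·
after 4 — deliver 0→2: n2:part/t1/[-]
after 5 — deliver 2→0: ·
after 6 — timeout(0): n0:coor/t2/[-]
after 7 — deliver 4→1: ·
after 8 — deliver 4→3: ·
after 9 — deliver 4→2: ·
after 10 — propose(0,'q'): n0:coor/t3/[-]
after 11 — deliver 3→1: ·
after 12 — timeout(0): n0:coor/t4/[-]
after 13 — deliver 1→0: ·
after 14 — deliver 4→2: ·
after 15 — deliver 3→2: ·
after 16 — timeout(0): n0:coor/t5/[-]
after 17 — deliver 3→4: ·
after 18 — deliver 4→3: ·
after 19 — timeout(0): n0:coor/t6/[-]
after 20 — crash(4): n4:✗part/t0/[-]
after 21 — timeout(0): n0:coor/t7/[-]

0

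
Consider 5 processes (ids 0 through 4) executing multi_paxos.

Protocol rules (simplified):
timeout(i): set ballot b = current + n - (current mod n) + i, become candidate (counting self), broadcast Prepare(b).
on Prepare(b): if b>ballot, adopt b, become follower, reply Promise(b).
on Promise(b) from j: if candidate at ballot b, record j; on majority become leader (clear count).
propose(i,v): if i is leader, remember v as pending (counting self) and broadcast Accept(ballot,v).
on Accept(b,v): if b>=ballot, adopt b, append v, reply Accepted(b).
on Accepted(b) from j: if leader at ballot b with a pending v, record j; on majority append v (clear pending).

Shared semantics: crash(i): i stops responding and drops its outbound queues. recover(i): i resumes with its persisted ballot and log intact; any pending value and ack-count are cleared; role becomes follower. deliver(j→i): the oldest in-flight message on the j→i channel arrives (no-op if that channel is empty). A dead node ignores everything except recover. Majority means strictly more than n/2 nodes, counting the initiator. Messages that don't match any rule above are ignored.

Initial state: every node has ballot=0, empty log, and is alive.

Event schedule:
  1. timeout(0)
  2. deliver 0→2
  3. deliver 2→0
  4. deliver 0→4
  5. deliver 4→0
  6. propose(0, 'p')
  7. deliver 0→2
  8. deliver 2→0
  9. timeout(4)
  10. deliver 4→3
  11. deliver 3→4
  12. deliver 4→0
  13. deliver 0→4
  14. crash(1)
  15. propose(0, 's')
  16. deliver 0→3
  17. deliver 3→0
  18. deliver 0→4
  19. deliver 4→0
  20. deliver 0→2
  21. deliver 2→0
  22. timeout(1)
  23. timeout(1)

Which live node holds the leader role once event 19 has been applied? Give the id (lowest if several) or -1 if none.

[1] timeout(0) → N0(cand b5 [-])
[2] deliver 0→2 → N2(foll b5 [-])
[3] deliver 2→0 → ∅
[4] deliver 0→4 → N4(foll b5 [-])
[5] deliver 4→0 → N0(lead b5 [-])
[6] propose(0,'p') → ∅
[7] deliver 0→2 → N2(foll b5 [p])
[8] deliver 2→0 → ∅
[9] timeout(4) → N4(cand b14 [-])
[10] deliver 4→3 → N3(foll b14 [-])
[11] deliver 3→4 → ∅
[12] deliver 4→0 → N0(foll b14 [-])
[13] deliver 0→4 → ∅
[14] crash(1) → N1(✗foll b0 [-])
[15] propose(0,'s') → ∅
[16] deliver 0→3 → ∅
[17] deliver 3→0 → ∅
[18] deliver 0→4 → N4(lead b14 [-])
[19] deliver 4→0 → ∅

4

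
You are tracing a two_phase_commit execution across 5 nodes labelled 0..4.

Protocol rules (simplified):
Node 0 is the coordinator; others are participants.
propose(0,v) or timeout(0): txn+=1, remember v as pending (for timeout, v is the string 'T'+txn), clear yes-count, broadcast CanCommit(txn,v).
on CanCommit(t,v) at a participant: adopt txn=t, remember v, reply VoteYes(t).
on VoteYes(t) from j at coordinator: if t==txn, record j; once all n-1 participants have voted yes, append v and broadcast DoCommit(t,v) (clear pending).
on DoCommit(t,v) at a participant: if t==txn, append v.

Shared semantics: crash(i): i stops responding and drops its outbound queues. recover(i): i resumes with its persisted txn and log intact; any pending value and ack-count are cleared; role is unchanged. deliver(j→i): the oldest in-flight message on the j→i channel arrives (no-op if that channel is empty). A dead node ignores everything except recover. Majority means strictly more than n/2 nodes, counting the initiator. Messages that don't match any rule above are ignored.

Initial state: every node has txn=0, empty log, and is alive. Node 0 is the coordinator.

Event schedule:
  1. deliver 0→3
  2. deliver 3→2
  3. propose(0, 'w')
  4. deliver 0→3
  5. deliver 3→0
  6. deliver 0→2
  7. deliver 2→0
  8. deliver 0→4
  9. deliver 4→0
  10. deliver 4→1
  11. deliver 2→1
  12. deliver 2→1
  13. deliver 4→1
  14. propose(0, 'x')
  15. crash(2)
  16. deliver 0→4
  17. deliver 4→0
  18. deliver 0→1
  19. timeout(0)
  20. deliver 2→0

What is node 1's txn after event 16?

e1 deliver 0→3: ·
e2 deliver 3→2: ·
e3 propose(0,'w'): 0[coor,t=1,-]
e4 deliver 0→3: 3[part,t=1,-]
e5 deliver 3→0: ·
e6 deliver 0→2: 2[part,t=1,-]
e7 deliver 2→0: ·
e8 deliver 0→4: 4[part,t=1,-]
e9 deliver 4→0: ·
e10 deliver 4→1: ·
e11 deliver 2→1: ·
e12 deliver 2→1: ·
e13 deliver 4→1: ·
e14 propose(0,'x'): 0[coor,t=2,-]
e15 crash(2): 2[✗part,t=1,-]
e16 deliver 0→4: 4[part,t=2,-]

0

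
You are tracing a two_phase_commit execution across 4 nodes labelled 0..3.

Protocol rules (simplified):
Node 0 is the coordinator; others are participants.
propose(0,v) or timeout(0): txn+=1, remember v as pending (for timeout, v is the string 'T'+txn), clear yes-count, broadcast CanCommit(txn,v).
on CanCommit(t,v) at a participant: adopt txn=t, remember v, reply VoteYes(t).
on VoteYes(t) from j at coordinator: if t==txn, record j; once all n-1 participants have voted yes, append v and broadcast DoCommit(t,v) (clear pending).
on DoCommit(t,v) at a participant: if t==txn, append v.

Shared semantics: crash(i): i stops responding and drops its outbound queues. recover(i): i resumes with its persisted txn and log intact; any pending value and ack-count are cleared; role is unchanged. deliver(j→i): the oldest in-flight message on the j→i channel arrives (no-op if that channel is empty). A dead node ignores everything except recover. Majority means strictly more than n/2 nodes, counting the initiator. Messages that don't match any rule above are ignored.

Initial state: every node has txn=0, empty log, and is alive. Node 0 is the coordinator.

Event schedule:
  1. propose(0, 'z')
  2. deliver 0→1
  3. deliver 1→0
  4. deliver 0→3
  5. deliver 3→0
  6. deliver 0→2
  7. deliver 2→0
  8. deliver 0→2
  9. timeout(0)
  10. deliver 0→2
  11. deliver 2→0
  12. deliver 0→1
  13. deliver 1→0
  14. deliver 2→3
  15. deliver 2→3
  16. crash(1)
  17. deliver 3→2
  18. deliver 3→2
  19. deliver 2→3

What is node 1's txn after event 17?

1

e1 propose(0,'z'): 0[coor,t=1,-]
e2 deliver 0→1: 1[part,t=1,-]
e3 deliver 1→0: ·
e4 deliver 0→3: 3[part,t=1,-]
e5 deliver 3→0: ·
e6 deliver 0→2: 2[part,t=1,-]
e7 deliver 2→0: 0[coor,t=1,z]
e8 deliver 0→2: 2[part,t=1,z]
e9 timeout(0): 0[coor,t=2,z]
e10 deliver 0→2: 2[part,t=2,z]
e11 deliver 2→0: ·
e12 deliver 0→1: 1[part,t=1,z]
e13 deliver 1→0: ·
e14 deliver 2→3: ·
e15 deliver 2→3: ·
e16 crash(1): 1[✗part,t=1,z]
e17 deliver 3→2: ·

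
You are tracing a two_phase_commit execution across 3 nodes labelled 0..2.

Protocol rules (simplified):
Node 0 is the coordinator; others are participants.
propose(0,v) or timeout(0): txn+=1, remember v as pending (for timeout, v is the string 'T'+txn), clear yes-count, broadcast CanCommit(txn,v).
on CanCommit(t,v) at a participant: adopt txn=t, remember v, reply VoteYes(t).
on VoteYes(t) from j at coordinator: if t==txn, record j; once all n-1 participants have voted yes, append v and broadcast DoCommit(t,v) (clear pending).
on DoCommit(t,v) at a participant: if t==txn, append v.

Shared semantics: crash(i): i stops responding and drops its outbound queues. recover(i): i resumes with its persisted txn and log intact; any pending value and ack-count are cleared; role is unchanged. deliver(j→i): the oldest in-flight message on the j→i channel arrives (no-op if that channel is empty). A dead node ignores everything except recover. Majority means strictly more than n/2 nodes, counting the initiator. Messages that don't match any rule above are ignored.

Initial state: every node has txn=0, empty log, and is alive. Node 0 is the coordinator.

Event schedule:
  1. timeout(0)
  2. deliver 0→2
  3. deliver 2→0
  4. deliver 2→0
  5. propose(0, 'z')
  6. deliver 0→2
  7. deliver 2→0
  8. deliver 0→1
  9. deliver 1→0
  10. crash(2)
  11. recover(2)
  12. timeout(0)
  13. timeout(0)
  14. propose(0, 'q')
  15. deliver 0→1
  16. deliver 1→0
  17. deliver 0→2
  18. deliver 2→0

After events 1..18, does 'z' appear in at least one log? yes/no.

no

e1 timeout(0): 0[coor,t=1,-]
e2 deliver 0→2: 2[part,t=1,-]
e3 deliver 2→0: ·
e4 deliver 2→0: ·
e5 propose(0,'z'): 0[coor,t=2,-]
e6 deliver 0→2: 2[part,t=2,-]
e7 deliver 2→0: ·
e8 deliver 0→1: 1[part,t=1,-]
e9 deliver 1→0: ·
e10 crash(2): 2[✗part,t=2,-]
e11 recover(2): 2[part,t=2,-]
e12 timeout(0): 0[coor,t=3,-]
e13 timeout(0): 0[coor,t=4,-]
e14 propose(0,'q'): 0[coor,t=5,-]
e15 deliver 0→1: 1[part,t=2,-]
e16 deliver 1→0: ·
e17 deliver 0→2: 2[part,t=3,-]
e18 deliver 2→0: ·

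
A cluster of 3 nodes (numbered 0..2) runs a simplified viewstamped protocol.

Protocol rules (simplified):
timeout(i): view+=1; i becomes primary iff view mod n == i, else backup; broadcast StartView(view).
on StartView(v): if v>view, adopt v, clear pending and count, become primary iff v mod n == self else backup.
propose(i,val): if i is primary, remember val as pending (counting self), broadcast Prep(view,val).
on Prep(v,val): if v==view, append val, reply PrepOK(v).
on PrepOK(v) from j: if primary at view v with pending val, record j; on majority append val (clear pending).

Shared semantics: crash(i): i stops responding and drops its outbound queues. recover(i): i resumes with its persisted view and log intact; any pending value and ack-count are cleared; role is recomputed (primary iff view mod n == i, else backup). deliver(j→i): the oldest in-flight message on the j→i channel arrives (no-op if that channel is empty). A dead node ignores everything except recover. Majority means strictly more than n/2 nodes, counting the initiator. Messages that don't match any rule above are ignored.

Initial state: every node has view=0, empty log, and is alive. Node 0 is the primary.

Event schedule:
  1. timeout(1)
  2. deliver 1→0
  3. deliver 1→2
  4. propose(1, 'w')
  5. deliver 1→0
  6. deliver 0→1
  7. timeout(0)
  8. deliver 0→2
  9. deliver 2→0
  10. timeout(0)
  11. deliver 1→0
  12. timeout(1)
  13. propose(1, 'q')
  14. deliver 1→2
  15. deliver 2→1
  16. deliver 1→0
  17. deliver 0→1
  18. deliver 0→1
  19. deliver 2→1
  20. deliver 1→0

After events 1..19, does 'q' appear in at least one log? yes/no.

after 1 — timeout(1): n1:prim/v1/[-]
after 2 — deliver 1→0: n0:back/v1/[-]
after 3 — deliver 1→2: n2:back/v1/[-]
after 4 — propose(1,'w'): ·
after 5 — deliver 1→0: n0:back/v1/[w]
after 6 — deliver 0→1: n1:prim/v1/[w]
after 7 — timeout(0): n0:back/v2/[w]
after 8 — deliver 0→2: n2:prim/v2/[-]
after 9 — deliver 2→0: ·
after 10 — timeout(0): n0:prim/v3/[w]
after 11 — deliver 1→0: ·
after 12 — timeout(1): n1:back/v2/[w]
after 13 — propose(1,'q'): ·
after 14 — deliver 1→2: ·
after 15 — deliver 2→1: ·
after 16 — deliver 1→0: ·
after 17 — deliver 0→1: ·
after 18 — deliver 0→1: n1:back/v3/[w]
after 19 — deliver 2→1: ·

no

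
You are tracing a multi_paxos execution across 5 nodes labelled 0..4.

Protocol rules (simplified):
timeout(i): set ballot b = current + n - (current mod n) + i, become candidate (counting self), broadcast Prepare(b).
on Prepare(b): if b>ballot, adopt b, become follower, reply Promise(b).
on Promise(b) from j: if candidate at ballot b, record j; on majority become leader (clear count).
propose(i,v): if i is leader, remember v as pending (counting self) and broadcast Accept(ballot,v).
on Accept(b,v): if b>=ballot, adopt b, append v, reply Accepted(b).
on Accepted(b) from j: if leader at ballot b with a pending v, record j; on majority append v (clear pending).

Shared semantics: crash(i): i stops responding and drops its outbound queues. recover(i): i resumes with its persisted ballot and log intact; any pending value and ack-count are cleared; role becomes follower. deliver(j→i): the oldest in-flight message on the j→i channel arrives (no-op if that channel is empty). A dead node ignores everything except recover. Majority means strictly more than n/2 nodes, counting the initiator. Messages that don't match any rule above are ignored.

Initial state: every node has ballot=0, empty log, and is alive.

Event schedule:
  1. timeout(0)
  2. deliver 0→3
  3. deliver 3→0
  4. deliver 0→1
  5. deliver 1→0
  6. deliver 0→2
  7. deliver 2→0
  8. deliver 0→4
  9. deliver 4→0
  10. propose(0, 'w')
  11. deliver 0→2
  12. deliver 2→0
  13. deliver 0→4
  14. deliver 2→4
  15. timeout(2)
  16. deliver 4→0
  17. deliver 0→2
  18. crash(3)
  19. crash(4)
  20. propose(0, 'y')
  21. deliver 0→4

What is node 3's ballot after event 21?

5

e1 timeout(0): 0[cand,b=5,-]
e2 deliver 0→3: 3[foll,b=5,-]
e3 deliver 3→0: ·
e4 deliver 0→1: 1[foll,b=5,-]
e5 deliver 1→0: 0[lead,b=5,-]
e6 deliver 0→2: 2[foll,b=5,-]
e7 deliver 2→0: ·
e8 deliver 0→4: 4[foll,b=5,-]
e9 deliver 4→0: ·
e10 propose(0,'w'): ·
e11 deliver 0→2: 2[foll,b=5,w]
e12 deliver 2→0: ·
e13 deliver 0→4: 4[foll,b=5,w]
e14 deliver 2→4: ·
e15 timeout(2): 2[cand,b=12,w]
e16 deliver 4→0: 0[lead,b=5,w]
e17 deliver 0→2: ·
e18 crash(3): 3[✗foll,b=5,-]
e19 crash(4): 4[✗foll,b=5,w]
e20 propose(0,'y'): ·
e21 deliver 0→4: ·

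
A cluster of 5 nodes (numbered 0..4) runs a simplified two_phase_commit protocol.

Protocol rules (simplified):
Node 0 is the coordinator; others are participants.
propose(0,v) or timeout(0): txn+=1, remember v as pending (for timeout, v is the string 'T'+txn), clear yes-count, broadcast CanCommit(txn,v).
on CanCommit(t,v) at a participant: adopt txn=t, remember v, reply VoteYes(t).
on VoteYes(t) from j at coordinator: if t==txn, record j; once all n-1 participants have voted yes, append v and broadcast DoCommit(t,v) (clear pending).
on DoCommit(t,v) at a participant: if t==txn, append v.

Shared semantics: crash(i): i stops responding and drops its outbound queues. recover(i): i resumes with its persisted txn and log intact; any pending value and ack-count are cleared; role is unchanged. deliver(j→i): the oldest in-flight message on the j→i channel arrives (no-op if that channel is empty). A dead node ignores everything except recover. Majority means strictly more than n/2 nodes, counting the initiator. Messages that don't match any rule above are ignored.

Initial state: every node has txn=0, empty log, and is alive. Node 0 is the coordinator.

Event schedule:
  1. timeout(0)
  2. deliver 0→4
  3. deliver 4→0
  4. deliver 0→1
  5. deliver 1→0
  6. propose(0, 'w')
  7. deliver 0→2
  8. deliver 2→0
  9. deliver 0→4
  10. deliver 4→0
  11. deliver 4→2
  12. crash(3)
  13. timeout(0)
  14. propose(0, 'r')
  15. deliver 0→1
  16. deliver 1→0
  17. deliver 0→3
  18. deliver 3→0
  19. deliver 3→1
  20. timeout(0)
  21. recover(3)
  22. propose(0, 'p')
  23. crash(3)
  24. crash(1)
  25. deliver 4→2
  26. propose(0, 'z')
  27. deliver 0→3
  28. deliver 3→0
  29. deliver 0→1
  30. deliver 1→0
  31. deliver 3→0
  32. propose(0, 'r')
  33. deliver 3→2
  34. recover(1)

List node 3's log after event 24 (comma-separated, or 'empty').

step 1 timeout(0): 0={coor,t=1,log=-}
step 2 deliver 0→4: 4={part,t=1,log=-}
step 3 deliver 4→0: —
step 4 deliver 0→1: 1={part,t=1,log=-}
step 5 deliver 1→0: —
step 6 propose(0,'w'): 0={coor,t=2,log=-}
step 7 deliver 0→2: 2={part,t=1,log=-}
step 8 deliver 2→0: —
step 9 deliver 0→4: 4={part,t=2,log=-}
step 10 deliver 4→0: —
step 11 deliver 4→2: —
step 12 crash(3): 3={✗part,t=0,log=-}
step 13 timeout(0): 0={coor,t=3,log=-}
step 14 propose(0,'r'): 0={coor,t=4,log=-}
step 15 deliver 0→1: 1={part,t=2,log=-}
step 16 deliver 1→0: —
step 17 deliver 0→3: —
step 18 deliver 3→0: —
step 19 deliver 3→1: —
step 20 timeout(0): 0={coor,t=5,log=-}
step 21 recover(3): 3={part,t=0,log=-}
step 22 propose(0,'p'): 0={coor,t=6,log=-}
step 23 crash(3): 3={✗part,t=0,log=-}
step 24 crash(1): 1={✗part,t=2,log=-}

empty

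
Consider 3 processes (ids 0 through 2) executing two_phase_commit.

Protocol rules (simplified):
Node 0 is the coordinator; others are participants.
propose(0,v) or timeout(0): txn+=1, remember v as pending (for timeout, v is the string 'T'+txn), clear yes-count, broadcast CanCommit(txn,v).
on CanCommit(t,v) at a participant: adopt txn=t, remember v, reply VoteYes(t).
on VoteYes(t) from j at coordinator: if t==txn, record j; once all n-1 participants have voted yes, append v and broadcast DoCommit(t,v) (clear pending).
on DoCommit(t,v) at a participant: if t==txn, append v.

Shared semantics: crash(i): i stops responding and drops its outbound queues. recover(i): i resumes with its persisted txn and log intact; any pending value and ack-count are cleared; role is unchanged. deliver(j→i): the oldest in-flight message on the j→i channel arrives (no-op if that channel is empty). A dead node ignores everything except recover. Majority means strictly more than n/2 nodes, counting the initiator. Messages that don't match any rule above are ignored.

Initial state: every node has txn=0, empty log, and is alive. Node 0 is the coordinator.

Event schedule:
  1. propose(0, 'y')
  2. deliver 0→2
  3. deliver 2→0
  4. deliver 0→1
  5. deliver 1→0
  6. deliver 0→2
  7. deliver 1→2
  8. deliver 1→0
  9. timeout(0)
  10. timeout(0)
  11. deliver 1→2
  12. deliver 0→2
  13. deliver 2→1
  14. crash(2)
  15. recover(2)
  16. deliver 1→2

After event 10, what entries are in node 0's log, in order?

y

[1] propose(0,'y') → N0(coor t1 [-])
[2] deliver 0→2 → N2(part t1 [-])
[3] deliver 2→0 → ∅
[4] deliver 0→1 → N1(part t1 [-])
[5] deliver 1→0 → N0(coor t1 [y])
[6] deliver 0→2 → N2(part t1 [y])
[7] deliver 1→2 → ∅
[8] deliver 1→0 → ∅
[9] timeout(0) → N0(coor t2 [y])
[10] timeout(0) → N0(coor t3 [y])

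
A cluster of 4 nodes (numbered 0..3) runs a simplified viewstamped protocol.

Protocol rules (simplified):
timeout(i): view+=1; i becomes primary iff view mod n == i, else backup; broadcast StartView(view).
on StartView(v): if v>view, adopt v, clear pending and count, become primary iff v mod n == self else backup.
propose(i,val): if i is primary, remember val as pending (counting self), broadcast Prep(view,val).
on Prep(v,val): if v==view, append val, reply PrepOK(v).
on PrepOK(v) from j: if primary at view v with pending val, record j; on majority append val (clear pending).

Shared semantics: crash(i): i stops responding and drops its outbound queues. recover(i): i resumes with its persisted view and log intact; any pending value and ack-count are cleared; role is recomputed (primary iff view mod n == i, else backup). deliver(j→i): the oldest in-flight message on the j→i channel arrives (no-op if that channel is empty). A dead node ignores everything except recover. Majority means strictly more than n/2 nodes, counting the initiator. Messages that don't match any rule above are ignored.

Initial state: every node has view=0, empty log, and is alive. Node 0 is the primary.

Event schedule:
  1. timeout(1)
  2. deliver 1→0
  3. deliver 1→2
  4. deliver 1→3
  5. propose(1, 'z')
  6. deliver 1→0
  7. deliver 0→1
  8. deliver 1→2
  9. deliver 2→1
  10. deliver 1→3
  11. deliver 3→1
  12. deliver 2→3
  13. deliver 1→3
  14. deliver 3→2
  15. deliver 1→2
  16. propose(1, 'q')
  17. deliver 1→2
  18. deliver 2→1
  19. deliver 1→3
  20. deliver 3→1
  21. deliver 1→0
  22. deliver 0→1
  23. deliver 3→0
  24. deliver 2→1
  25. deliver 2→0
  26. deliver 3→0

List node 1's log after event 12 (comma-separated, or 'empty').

1. timeout(1):  <1:prim v1 ->
2. deliver 1→0:  <0:back v1 ->
3. deliver 1→2:  <2:back v1 ->
4. deliver 1→3:  <3:back v1 ->
5. propose(1,'z'):  nop
6. deliver 1→0:  <0:back v1 z>
7. deliver 0→1:  nop
8. deliver 1→2:  <2:back v1 z>
9. deliver 2→1:  <1:prim v1 z>
10. deliver 1→3:  <3:back v1 z>
11. deliver 3→1:  nop
12. deliver 2→3:  nop

z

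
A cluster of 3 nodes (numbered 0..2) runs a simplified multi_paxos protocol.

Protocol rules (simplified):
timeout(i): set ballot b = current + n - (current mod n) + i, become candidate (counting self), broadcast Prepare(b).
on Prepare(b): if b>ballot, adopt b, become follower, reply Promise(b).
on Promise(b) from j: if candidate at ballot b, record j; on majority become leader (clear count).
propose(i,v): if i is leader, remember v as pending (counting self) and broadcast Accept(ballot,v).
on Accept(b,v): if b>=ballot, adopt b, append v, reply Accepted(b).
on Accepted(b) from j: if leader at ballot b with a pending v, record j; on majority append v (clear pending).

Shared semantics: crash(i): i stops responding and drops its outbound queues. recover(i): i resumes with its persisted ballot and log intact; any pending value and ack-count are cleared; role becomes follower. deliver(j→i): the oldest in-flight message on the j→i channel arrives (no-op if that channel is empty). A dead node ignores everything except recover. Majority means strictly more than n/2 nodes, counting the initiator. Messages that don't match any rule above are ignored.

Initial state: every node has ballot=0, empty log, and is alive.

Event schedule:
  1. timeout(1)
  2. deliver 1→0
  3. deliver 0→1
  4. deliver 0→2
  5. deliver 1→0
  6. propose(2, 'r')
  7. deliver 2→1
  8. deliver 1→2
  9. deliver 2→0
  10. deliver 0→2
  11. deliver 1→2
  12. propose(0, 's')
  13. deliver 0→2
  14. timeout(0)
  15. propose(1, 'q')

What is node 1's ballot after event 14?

[1] timeout(1) → N1(cand b4 [-])
[2] deliver 1→0 → N0(foll b4 [-])
[3] deliver 0→1 → N1(lead b4 [-])
[4] deliver 0→2 → ∅
[5] deliver 1→0 → ∅
[6] propose(2,'r') → ∅
[7] deliver 2→1 → ∅
[8] deliver 1→2 → N2(foll b4 [-])
[9] deliver 2→0 → ∅
[10] deliver 0→2 → ∅
[11] deliver 1→2 → ∅
[12] propose(0,'s') → ∅
[13] deliver 0→2 → ∅
[14] timeout(0) → N0(cand b6 [-])

4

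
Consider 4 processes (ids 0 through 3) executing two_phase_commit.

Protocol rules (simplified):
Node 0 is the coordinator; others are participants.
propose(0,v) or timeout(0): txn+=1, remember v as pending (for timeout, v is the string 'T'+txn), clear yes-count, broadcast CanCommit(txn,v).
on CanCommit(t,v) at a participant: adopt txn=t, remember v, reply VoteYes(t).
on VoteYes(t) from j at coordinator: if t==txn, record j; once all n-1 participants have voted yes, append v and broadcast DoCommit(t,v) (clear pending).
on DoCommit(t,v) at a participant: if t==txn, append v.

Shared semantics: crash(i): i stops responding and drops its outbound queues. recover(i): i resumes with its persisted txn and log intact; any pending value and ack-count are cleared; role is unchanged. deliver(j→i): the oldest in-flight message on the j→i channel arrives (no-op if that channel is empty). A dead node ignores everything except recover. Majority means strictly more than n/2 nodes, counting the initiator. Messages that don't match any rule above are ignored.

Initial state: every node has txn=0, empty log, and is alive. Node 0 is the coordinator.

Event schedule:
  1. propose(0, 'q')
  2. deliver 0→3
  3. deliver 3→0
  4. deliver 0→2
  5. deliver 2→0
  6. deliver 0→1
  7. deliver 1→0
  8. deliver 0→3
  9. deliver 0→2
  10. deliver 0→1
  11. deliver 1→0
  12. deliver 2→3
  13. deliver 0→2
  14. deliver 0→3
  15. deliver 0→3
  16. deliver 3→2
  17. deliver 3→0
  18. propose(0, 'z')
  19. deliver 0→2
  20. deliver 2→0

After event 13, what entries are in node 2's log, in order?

e1 propose(0,'q'): 0[coor,t=1,-]
e2 deliver 0→3: 3[part,t=1,-]
e3 deliver 3→0: ·
e4 deliver 0→2: 2[part,t=1,-]
e5 deliver 2→0: ·
e6 deliver 0→1: 1[part,t=1,-]
e7 deliver 1→0: 0[coor,t=1,q]
e8 deliver 0→3: 3[part,t=1,q]
e9 deliver 0→2: 2[part,t=1,q]
e10 deliver 0→1: 1[part,t=1,q]
e11 deliver 1→0: ·
e12 deliver 2→3: ·
e13 deliver 0→2: ·

q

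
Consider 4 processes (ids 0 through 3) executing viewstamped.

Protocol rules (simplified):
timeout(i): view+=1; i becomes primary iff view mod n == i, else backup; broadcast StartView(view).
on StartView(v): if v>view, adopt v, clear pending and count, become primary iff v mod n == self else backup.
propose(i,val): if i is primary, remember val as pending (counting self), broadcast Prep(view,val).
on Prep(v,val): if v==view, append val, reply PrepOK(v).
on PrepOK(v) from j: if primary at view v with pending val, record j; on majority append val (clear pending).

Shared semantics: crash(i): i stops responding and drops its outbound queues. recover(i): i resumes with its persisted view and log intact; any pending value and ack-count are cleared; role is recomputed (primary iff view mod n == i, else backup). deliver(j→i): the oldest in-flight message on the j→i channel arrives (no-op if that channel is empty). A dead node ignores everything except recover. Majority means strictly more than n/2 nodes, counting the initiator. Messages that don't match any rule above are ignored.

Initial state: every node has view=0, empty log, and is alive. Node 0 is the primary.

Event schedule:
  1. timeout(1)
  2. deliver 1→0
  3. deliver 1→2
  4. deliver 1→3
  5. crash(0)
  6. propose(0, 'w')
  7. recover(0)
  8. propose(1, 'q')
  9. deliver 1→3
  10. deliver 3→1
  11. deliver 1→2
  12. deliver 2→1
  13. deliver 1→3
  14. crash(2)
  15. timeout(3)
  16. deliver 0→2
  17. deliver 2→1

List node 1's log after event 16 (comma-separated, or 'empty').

step 1 timeout(1): 1={prim,v=1,log=-}
step 2 deliver 1→0: 0={back,v=1,log=-}
step 3 deliver 1→2: 2={back,v=1,log=-}
step 4 deliver 1→3: 3={back,v=1,log=-}
step 5 crash(0): 0={✗back,v=1,log=-}
step 6 propose(0,'w'): —
step 7 recover(0): 0={back,v=1,log=-}
step 8 propose(1,'q'): —
step 9 deliver 1→3: 3={back,v=1,log=q}
step 10 deliver 3→1: —
step 11 deliver 1→2: 2={back,v=1,log=q}
step 12 deliver 2→1: 1={prim,v=1,log=q}
step 13 deliver 1→3: —
step 14 crash(2): 2={✗back,v=1,log=q}
step 15 timeout(3): 3={back,v=2,log=q}
step 16 deliver 0→2: —

q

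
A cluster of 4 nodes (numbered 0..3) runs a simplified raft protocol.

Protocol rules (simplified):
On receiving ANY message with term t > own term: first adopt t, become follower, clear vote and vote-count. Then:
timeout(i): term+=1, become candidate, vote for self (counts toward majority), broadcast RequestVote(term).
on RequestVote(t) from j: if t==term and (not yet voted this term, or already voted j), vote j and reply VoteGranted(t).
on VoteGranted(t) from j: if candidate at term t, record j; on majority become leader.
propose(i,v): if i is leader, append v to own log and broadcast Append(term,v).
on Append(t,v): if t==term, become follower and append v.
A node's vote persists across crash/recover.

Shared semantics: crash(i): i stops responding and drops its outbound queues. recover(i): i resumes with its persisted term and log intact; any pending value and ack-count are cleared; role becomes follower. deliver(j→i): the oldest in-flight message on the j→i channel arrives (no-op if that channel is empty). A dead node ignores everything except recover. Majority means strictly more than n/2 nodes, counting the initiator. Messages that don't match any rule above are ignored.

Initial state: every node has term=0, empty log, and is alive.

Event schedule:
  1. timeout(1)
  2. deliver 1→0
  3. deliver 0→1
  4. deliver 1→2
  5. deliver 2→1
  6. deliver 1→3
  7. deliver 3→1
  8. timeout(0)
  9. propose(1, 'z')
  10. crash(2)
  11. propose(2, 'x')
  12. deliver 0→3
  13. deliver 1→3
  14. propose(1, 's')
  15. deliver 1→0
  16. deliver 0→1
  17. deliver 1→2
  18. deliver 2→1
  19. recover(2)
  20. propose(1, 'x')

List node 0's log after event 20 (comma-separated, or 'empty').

[1] timeout(1) → N1(cand t1 [-])
[2] deliver 1→0 → N0(foll t1 [-])
[3] deliver 0→1 → ∅
[4] deliver 1→2 → N2(foll t1 [-])
[5] deliver 2→1 → N1(lead t1 [-])
[6] deliver 1→3 → N3(foll t1 [-])
[7] deliver 3→1 → ∅
[8] timeout(0) → N0(cand t2 [-])
[9] propose(1,'z') → N1(lead t1 [z])
[10] crash(2) → N2(✗foll t1 [-])
[11] propose(2,'x') → ∅
[12] deliver 0→3 → N3(foll t2 [-])
[13] deliver 1→3 → ∅
[14] propose(1,'s') → N1(lead t1 [z,s])
[15] deliver 1→0 → ∅
[16] deliver 0→1 → N1(foll t2 [z,s])
[17] deliver 1→2 → ∅
[18] deliver 2→1 → ∅
[19] recover(2) → N2(foll t1 [-])
[20] propose(1,'x') → ∅

empty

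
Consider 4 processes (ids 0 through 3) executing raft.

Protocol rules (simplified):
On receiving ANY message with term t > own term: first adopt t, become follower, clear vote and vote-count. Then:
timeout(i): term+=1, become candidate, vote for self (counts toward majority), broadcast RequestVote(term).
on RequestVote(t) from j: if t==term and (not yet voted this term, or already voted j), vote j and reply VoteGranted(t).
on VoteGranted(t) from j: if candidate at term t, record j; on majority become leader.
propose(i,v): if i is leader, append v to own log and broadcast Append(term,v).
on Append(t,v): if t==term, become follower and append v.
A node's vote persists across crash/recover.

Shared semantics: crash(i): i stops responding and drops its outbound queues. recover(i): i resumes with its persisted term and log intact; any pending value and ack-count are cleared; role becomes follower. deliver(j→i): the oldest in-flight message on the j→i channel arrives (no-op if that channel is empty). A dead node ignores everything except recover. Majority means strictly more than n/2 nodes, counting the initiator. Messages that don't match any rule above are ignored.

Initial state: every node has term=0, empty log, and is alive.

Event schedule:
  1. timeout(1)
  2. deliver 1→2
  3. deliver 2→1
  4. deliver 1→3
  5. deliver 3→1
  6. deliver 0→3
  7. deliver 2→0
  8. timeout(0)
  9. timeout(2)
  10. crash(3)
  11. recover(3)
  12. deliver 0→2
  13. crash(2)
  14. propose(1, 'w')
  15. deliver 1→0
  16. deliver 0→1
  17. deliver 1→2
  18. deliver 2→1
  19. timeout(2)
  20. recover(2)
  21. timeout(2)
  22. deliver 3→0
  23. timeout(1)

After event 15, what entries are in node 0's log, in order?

step 1 timeout(1): 1={cand,t=1,log=-}
step 2 deliver 1→2: 2={foll,t=1,log=-}
step 3 deliver 2→1: —
step 4 deliver 1→3: 3={foll,t=1,log=-}
step 5 deliver 3→1: 1={lead,t=1,log=-}
step 6 deliver 0→3: —
step 7 deliver 2→0: —
step 8 timeout(0): 0={cand,t=1,log=-}
step 9 timeout(2): 2={cand,t=2,log=-}
step 10 crash(3): 3={✗foll,t=1,log=-}
step 11 recover(3): 3={foll,t=1,log=-}
step 12 deliver 0→2: —
step 13 crash(2): 2={✗cand,t=2,log=-}
step 14 propose(1,'w'): 1={lead,t=1,log=w}
step 15 deliver 1→0: —

empty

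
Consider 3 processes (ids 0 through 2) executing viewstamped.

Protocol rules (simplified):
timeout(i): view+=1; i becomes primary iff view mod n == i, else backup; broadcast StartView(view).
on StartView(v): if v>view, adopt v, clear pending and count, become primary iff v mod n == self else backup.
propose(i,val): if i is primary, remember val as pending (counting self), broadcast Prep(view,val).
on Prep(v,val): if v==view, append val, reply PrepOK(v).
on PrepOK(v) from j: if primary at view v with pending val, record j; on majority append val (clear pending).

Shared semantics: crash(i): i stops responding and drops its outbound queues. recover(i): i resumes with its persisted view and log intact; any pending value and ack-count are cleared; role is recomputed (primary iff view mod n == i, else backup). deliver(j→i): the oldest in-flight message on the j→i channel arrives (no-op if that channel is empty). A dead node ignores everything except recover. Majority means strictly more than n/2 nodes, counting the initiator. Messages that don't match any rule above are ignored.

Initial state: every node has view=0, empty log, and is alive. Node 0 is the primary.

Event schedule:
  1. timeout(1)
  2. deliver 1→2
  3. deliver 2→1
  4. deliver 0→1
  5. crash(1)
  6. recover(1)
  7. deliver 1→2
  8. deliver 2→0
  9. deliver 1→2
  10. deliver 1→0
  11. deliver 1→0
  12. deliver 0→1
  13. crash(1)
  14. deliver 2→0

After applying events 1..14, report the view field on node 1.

1. timeout(1):  <1:prim v1 ->
2. deliver 1→2:  <2:back v1 ->
3. deliver 2→1:  nop
4. deliver 0→1:  nop
5. crash(1):  <1:✗prim v1 ->
6. recover(1):  <1:prim v1 ->
7. deliver 1→2:  nop
8. deliver 2→0:  nop
9. deliver 1→2:  nop
10. deliver 1→0:  nop
11. deliver 1→0:  nop
12. deliver 0→1:  nop
13. crash(1):  <1:✗prim v1 ->
14. deliver 2→0:  nop

1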